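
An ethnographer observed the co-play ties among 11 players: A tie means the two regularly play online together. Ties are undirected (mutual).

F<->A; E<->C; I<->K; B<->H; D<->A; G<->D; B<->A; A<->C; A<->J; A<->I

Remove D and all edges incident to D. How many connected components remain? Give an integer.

Without D, the remaining ties split the others into: {A, B, C, E, F, H, I, J, K}; {G}.
That's 2 separate components.

2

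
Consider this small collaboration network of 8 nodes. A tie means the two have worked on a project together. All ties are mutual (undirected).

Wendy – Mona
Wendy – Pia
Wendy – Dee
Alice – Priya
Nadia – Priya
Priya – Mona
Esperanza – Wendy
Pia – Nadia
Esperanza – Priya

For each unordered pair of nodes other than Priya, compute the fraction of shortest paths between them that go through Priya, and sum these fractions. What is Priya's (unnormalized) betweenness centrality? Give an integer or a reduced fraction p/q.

17/2

Pairs whose geodesics pass through Priya — Mona–Nadia: 1; Mona–Alice: 1; Mona–Esperanza: 1/2; Pia–Alice: 1; Nadia–Alice: 1; Nadia–Esperanza: 1; Dee–Alice: 2/2; Wendy–Alice: 2/2; Alice–Esperanza: 1.
All other pairs contribute 0.
Summing the contributions gives betweenness(Priya) = 17/2.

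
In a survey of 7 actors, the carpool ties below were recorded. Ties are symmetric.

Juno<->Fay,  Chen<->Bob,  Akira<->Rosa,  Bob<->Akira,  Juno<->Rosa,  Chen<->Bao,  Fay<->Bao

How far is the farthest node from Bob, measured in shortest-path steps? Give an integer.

Distances from Bob: Akira:1, Bao:2, Chen:1, Fay:3, Juno:3, Rosa:2.
The largest is 3 (to Fay and Juno), so the eccentricity of Bob is 3.

3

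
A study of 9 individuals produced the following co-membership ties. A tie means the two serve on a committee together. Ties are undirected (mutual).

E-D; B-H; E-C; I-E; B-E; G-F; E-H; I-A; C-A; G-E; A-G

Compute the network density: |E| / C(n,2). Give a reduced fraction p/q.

11/36

There are 11 edges and 9 nodes, so the maximum possible is C(9,2) = 36.
Density = 11/36.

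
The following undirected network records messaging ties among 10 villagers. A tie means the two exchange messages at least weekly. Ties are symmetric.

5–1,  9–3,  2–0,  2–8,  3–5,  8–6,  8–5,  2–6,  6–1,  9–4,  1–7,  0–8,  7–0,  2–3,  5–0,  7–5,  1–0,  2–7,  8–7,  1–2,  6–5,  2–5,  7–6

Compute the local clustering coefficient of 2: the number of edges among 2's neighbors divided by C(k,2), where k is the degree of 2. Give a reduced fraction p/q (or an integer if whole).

2's neighbors: 0, 1, 3, 5, 6, 7, and 8 (k = 7).
Possible neighbor pairs: C(7,2) = 21. Edges among them: 0–1, 0–5, 0–7, 0–8, 1–5, 1–6, 1–7, 3–5, 5–6, 5–7, 5–8, 6–7, 6–8, 7–8 → e = 14.
Clustering(2) = 14/21 = 2/3.

2/3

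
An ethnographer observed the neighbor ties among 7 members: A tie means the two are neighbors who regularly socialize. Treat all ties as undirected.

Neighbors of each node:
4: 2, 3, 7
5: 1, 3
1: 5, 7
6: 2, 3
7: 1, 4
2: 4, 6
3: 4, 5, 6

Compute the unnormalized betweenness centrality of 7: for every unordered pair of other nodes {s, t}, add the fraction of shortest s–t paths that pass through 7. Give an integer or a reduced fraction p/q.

Pairs whose geodesics pass through 7 — 1–4: 1; 1–2: 1.
All other pairs contribute 0.
Summing the contributions gives betweenness(7) = 2.

2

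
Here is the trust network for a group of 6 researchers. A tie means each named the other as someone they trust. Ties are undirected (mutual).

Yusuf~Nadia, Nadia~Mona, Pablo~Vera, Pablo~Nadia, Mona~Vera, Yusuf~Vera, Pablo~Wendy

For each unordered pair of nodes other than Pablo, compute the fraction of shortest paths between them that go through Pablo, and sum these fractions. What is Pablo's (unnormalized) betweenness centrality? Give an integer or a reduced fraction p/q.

13/3

Pairs whose geodesics pass through Pablo — Vera–Wendy: 1; Vera–Nadia: 1/3; Wendy–Mona: 2/2; Wendy–Nadia: 1; Wendy–Yusuf: 2/2.
All other pairs contribute 0.
Summing the contributions gives betweenness(Pablo) = 13/3.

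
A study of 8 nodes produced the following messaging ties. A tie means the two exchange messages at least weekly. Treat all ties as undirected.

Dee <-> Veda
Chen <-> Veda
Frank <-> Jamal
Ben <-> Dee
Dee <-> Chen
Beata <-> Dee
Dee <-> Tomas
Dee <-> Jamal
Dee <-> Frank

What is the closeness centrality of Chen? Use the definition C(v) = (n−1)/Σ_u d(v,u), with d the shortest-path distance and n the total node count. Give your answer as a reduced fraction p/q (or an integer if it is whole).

Distances from Chen: Beata:2, Ben:2, Dee:1, Frank:2, Jamal:2, Tomas:2, Veda:1. Sum = 12.
n = 8, so closeness = 7/12.

7/12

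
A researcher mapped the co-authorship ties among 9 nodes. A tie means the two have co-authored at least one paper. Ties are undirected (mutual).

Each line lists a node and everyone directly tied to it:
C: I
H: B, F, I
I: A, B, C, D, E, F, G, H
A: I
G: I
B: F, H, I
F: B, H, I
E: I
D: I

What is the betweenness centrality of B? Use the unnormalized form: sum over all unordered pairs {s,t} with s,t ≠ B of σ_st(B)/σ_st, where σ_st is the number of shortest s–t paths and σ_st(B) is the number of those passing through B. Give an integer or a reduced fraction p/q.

0

No shortest path between any pair of other nodes passes through B.
Summing the contributions gives betweenness(B) = 0.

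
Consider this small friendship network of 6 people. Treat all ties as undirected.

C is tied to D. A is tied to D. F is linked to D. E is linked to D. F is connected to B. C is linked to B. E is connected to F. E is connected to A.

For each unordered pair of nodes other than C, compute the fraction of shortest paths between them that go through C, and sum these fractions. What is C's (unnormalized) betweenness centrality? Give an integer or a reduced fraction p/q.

Pairs whose geodesics pass through C — B–D: 1/2; B–A: 1/3.
All other pairs contribute 0.
Summing the contributions gives betweenness(C) = 5/6.

5/6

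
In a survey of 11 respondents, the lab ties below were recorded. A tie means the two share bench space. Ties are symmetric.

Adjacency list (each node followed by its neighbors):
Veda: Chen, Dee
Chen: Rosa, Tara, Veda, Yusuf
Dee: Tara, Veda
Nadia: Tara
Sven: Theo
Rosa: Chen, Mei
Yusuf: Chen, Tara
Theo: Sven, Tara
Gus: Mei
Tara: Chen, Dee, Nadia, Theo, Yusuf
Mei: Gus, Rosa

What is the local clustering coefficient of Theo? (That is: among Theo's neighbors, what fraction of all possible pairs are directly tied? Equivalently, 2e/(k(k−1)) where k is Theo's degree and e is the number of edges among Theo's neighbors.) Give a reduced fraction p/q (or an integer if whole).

0

Theo's neighbors: Sven and Tara (k = 2).
Possible neighbor pairs: C(2,2) = 1. Edges among them: none → e = 0.
Clustering(Theo) = 0/1.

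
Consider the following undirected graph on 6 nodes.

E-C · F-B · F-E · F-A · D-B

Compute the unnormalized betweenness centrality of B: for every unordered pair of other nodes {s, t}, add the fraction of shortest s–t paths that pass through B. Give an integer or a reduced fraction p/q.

4

Pairs whose geodesics pass through B — D–C: 1; D–A: 1; D–F: 1; D–E: 1.
All other pairs contribute 0.
Summing the contributions gives betweenness(B) = 4.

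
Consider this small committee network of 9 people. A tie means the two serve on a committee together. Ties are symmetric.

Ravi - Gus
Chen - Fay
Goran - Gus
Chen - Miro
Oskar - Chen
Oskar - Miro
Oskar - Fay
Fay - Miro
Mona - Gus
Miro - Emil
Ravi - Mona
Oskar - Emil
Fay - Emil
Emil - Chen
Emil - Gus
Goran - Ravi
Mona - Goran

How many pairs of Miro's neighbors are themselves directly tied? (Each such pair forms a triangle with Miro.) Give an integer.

Miro's neighbors: Chen, Emil, Fay, and Oskar.
Neighbor pairs that are themselves tied: Miro–Chen–Emil; Miro–Chen–Fay; Miro–Chen–Oskar; Miro–Emil–Fay; Miro–Emil–Oskar; Miro–Fay–Oskar. Each forms one triangle with Miro, for 6 in total.

6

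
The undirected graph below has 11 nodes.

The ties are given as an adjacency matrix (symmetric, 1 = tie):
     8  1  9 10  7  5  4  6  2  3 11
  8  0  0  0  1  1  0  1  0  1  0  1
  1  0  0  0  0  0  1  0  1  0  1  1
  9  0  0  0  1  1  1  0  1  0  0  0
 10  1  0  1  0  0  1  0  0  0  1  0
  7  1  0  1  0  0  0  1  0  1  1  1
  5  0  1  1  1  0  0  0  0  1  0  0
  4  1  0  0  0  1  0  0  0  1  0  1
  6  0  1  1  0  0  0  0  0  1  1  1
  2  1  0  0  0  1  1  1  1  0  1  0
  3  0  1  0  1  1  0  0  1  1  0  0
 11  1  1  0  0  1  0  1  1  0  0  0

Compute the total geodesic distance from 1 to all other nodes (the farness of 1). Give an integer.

Distances from 1: 2:2, 3:1, 4:2, 5:1, 6:1, 7:2, 8:2, 9:2, 10:2, 11:1.
Sum = 2 + 1 + 2 + 1 + 1 + 2 + 2 + 2 + 2 + 1 = 16.

16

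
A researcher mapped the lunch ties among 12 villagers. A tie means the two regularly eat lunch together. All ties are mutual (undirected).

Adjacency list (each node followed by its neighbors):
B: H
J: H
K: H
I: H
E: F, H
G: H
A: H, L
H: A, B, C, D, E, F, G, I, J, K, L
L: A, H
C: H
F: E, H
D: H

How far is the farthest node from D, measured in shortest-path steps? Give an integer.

2

Distances from D: A:2, B:2, C:2, E:2, F:2, G:2, H:1, I:2, J:2, K:2, L:2.
The largest is 2 (to A, F, C, I, L, J, K, E, B, and G), so the eccentricity of D is 2.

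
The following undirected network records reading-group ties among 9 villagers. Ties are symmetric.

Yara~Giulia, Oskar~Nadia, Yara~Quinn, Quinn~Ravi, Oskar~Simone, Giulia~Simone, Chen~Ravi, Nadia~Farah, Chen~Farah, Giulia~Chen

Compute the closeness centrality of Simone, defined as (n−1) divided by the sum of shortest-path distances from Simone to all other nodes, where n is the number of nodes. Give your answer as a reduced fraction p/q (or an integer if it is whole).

8/17

Distances from Simone: Chen:2, Farah:3, Giulia:1, Nadia:2, Oskar:1, Quinn:3, Ravi:3, Yara:2. Sum = 17.
n = 9, so closeness = 8/17.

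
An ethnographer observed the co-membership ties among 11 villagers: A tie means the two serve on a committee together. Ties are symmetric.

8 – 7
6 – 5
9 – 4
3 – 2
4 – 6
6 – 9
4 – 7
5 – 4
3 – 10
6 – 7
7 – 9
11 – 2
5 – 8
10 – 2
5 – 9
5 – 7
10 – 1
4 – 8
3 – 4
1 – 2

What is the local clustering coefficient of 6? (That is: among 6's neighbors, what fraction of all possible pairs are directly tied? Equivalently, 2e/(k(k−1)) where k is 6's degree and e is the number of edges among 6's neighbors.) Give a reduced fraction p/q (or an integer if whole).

1

6's neighbors: 4, 5, 7, and 9 (k = 4).
Possible neighbor pairs: C(4,2) = 6. Edges among them: 4–5, 4–7, 4–9, 5–7, 5–9, 7–9 → e = 6.
Clustering(6) = 6/6 = 1.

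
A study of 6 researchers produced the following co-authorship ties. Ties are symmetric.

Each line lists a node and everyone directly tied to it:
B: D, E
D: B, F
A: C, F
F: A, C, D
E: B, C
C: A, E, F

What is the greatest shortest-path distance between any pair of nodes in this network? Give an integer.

Eccentricity of each node (its greatest distance to any other): A:3, B:3, C:2, D:2, E:2, F:2.
The maximum eccentricity is 3, realized for instance by the pair A–B via A – F – D – B. So the diameter is 3.

3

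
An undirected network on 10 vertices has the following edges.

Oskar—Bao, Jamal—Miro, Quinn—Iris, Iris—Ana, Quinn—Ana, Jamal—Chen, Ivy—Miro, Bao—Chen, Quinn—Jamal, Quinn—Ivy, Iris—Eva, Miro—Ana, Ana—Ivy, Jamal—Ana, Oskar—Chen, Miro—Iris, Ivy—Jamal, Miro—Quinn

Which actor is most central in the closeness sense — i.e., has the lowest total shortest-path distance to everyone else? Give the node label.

Farness (sum of distances to all others) for each node — Ana:15, Bao:25, Chen:18, Eva:27, Iris:19, Ivy:17, Jamal:14, Miro:15, Oskar:25, Quinn:15.
The smallest farness is 14, for Jamal, so Jamal has the highest closeness.

Jamal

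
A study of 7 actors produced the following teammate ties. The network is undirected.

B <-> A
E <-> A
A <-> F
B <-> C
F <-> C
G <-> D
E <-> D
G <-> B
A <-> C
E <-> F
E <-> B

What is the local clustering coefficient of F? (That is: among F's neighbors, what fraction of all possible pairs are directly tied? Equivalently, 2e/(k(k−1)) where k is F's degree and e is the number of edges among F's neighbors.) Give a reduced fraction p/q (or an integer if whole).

2/3

F's neighbors: A, C, and E (k = 3).
Possible neighbor pairs: C(3,2) = 3. Edges among them: A–C, A–E → e = 2.
Clustering(F) = 2/3.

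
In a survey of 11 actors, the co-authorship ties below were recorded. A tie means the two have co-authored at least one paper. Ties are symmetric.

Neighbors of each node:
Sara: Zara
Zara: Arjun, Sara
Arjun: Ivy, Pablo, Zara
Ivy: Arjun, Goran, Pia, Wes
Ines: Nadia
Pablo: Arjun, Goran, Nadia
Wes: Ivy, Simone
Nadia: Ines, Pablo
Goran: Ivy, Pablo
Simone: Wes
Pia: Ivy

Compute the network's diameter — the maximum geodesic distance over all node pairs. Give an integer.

6

Eccentricity of each node (its greatest distance to any other): Arjun:3, Goran:4, Ines:6, Ivy:4, Nadia:5, Pablo:4, Pia:5, Sara:5, Simone:6, Wes:5, Zara:4.
The maximum eccentricity is 6, realized for instance by the pair Ines–Simone via Ines – Nadia – Pablo – Goran – Ivy – Wes – Simone. So the diameter is 6.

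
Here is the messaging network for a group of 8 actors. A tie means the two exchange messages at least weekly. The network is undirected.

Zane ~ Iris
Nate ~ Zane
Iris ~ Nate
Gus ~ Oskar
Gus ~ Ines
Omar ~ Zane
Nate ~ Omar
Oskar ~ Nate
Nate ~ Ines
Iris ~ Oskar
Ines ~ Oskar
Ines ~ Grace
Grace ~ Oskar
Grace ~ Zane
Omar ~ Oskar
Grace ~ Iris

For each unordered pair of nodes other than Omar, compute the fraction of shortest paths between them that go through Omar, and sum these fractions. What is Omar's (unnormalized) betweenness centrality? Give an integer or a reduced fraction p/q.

5/12

Pairs whose geodesics pass through Omar — Zane–Oskar: 1/4; Zane–Gus: 1/6.
All other pairs contribute 0.
Summing the contributions gives betweenness(Omar) = 5/12.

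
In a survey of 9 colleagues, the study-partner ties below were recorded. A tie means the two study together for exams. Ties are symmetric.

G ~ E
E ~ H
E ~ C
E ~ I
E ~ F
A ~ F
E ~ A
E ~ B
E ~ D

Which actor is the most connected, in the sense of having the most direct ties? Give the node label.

E

Degrees — A:2, B:1, C:1, D:1, E:8, F:2, G:1, H:1, I:1.
The maximum is 8, attained only by E.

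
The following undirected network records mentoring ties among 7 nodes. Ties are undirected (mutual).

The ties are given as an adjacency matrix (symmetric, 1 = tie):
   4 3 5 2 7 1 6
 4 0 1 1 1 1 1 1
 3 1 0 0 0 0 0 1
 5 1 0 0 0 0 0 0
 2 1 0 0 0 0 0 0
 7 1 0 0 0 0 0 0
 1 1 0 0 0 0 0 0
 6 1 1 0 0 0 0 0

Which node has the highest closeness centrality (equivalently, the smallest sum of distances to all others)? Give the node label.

4

Farness (sum of distances to all others) for each node — 1:11, 2:11, 3:10, 4:6, 5:11, 6:10, 7:11.
The smallest farness is 6, for 4, so 4 has the highest closeness.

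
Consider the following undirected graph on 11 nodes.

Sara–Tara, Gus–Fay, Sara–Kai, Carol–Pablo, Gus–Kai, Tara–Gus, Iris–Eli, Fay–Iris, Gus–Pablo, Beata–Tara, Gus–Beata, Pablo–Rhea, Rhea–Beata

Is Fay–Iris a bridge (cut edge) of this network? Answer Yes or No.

Without the Fay–Iris edge there is no alternate route between Fay and Iris, so the network disconnects. It is a bridge.

Yes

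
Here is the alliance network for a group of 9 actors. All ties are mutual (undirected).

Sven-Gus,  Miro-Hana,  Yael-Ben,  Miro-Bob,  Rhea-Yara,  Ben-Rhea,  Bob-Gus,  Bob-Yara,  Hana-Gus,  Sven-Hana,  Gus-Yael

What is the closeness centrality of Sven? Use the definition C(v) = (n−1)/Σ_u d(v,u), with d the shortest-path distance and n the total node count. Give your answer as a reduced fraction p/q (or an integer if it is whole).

4/9

Distances from Sven: Ben:3, Bob:2, Gus:1, Hana:1, Miro:2, Rhea:4, Yael:2, Yara:3. Sum = 18.
n = 9, so closeness = 8/18 = 4/9.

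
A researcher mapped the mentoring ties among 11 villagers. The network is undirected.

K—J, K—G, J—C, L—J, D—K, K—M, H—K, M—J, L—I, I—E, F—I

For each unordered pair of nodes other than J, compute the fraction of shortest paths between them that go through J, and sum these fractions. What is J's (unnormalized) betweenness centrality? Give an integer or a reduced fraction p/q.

29

Pairs whose geodesics pass through J — I–G: 1; I–D: 1; I–M: 1; I–H: 1; I–C: 1; I–K: 1; G–E: 1; G–L: 1; G–F: 1; G–C: 1; E–D: 1; E–M: 1; E–H: 1; E–C: 1 … (+15 more pairs).
All other pairs contribute 0.
Summing the contributions gives betweenness(J) = 29.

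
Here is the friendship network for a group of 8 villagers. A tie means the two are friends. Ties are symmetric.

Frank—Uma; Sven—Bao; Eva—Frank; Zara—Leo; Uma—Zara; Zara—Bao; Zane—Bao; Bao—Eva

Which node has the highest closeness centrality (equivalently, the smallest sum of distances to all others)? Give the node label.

Bao

Farness (sum of distances to all others) for each node — Bao:10, Eva:13, Frank:15, Leo:17, Sven:16, Uma:14, Zane:16, Zara:11.
The smallest farness is 10, for Bao, so Bao has the highest closeness.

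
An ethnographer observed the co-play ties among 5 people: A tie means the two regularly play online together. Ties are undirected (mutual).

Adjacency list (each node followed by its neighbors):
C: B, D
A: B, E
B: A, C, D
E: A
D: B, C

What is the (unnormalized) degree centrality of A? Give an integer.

A is directly tied to B and E. That is 2 neighbors, so the degree of A is 2.

2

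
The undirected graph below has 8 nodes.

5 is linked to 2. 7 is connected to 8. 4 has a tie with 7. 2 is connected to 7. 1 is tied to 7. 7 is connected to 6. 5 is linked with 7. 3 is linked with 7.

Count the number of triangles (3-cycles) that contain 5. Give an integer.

1

5's neighbors: 2 and 7.
Neighbor pairs that are themselves tied: 5–2–7. Each forms one triangle with 5, for 1 in total.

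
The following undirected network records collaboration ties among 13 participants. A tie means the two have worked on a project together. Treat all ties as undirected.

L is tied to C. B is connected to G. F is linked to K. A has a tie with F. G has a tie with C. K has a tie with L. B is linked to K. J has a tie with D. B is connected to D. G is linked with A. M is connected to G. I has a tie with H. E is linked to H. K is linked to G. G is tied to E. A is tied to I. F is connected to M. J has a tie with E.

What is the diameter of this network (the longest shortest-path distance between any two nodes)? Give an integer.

4

Eccentricity of each node (its greatest distance to any other): A:3, B:3, C:3, D:4, E:3, F:4, G:2, H:4, I:4, J:4, K:3, L:4, M:3.
The maximum eccentricity is 4, realized for instance by the pair H–L via H – E – G – K – L. So the diameter is 4.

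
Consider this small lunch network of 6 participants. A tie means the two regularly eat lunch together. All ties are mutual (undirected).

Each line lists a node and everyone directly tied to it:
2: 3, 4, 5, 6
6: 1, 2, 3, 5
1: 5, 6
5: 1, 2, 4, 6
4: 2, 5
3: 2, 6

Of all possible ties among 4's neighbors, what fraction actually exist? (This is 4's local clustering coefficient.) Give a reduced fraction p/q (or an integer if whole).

4's neighbors: 2 and 5 (k = 2).
Possible neighbor pairs: C(2,2) = 1. Edges among them: 2–5 → e = 1.
Clustering(4) = 1/1.

1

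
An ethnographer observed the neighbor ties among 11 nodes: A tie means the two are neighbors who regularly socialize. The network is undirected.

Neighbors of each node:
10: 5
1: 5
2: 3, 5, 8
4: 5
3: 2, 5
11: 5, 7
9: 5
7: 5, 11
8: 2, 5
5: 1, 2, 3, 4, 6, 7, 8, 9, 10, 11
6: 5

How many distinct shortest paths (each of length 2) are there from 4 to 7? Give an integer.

1

The shortest distance is 2, and the only length-2 path is 4–5–7. So there is exactly 1 shortest path.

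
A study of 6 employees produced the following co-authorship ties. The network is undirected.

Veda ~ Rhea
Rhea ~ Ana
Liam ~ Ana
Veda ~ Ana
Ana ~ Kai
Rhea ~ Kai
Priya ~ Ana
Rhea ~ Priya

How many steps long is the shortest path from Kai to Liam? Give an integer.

One shortest route is Kai – Ana – Liam, which uses 2 edges, and Kai and Liam are not directly tied, so nothing shorter exists. So d(Kai,Liam) = 2.

2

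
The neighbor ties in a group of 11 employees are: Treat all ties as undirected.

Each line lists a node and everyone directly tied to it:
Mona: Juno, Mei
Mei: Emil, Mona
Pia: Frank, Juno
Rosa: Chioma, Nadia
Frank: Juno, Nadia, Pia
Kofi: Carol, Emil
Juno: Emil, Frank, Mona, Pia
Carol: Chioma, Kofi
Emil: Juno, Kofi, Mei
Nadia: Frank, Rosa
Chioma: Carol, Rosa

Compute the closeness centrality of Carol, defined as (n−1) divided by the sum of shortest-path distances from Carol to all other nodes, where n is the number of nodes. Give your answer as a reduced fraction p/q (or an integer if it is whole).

Distances from Carol: Chioma:1, Emil:2, Frank:4, Juno:3, Kofi:1, Mei:3, Mona:4, Nadia:3, Pia:4, Rosa:2. Sum = 27.
n = 11, so closeness = 10/27.

10/27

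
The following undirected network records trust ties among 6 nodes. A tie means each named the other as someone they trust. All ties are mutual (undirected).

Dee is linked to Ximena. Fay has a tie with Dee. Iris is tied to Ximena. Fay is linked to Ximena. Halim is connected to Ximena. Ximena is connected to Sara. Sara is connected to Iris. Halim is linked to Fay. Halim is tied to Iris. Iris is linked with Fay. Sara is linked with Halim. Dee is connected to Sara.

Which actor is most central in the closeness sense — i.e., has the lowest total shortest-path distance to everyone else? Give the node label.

Farness (sum of distances to all others) for each node — Dee:7, Fay:6, Halim:6, Iris:6, Sara:6, Ximena:5.
The smallest farness is 5, for Ximena, so Ximena has the highest closeness.

Ximena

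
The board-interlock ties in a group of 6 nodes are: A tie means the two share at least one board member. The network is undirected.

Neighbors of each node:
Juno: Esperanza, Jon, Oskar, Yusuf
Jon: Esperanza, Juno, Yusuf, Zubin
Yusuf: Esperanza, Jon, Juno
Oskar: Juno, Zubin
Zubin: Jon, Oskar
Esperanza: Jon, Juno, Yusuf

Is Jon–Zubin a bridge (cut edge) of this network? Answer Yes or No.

No

Even without that edge, Jon still reaches Zubin via Jon – Juno – Oskar – Zubin, so the network stays connected. Not a bridge.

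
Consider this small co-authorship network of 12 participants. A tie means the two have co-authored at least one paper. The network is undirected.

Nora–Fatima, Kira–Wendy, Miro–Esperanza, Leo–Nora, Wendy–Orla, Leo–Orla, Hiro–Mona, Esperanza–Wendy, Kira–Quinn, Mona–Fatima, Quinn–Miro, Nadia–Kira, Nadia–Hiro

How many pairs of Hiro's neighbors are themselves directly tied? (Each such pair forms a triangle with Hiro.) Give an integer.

0

Hiro's neighbors are Mona and Nadia, but none of them are tied to each other, so no triangle contains Hiro.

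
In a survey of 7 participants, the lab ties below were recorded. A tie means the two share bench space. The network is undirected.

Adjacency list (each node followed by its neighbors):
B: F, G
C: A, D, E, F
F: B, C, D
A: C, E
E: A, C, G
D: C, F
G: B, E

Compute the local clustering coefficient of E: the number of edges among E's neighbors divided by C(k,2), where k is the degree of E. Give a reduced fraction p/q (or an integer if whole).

1/3

E's neighbors: A, C, and G (k = 3).
Possible neighbor pairs: C(3,2) = 3. Edges among them: A–C → e = 1.
Clustering(E) = 1/3.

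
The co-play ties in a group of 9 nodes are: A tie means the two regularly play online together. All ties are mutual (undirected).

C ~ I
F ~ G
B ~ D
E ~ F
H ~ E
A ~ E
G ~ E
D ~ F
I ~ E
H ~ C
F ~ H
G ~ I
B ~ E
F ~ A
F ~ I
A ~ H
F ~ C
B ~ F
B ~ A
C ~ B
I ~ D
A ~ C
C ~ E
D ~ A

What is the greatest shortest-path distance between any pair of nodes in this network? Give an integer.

2

Eccentricity of each node (its greatest distance to any other): A:2, B:2, C:2, D:2, E:2, F:1, G:2, H:2, I:2.
The maximum eccentricity is 2, realized for instance by the pair B–I via B – F – I. So the diameter is 2.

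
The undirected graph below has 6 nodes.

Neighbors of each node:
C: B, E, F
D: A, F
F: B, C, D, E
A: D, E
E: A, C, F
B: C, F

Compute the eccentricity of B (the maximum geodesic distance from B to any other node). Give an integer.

3

Distances from B: A:3, C:1, D:2, E:2, F:1.
The largest is 3 (to A), so the eccentricity of B is 3.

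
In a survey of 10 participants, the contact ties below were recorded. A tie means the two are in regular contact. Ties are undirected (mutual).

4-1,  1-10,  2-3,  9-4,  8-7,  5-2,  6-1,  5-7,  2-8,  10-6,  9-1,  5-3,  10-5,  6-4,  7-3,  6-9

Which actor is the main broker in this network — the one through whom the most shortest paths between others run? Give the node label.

5

Unnormalized betweenness of each node: 1:6, 2:7/2, 3:1/3, 4:0, 5:61/3, 6:6, 7:7/2, 8:1/3, 9:0, 10:20.
5 has the largest value, 61/3, making it the main broker — the node through which the most shortest paths run.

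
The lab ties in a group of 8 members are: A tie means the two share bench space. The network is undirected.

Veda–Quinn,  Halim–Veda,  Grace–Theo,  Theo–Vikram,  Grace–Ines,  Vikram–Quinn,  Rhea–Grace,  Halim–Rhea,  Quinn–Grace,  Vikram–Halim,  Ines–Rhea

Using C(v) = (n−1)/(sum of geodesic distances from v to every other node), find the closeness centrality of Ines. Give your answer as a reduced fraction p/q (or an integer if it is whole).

Distances from Ines: Grace:1, Halim:2, Quinn:2, Rhea:1, Theo:2, Veda:3, Vikram:3. Sum = 14.
n = 8, so closeness = 7/14 = 1/2.

1/2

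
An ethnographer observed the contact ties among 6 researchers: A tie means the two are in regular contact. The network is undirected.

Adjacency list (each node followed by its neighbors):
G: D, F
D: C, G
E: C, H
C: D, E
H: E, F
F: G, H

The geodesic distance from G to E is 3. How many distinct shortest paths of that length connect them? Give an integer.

2

The shortest distance is 3. The length-3 paths are: G–F–H–E; G–D–C–E.
That gives 2 distinct shortest paths.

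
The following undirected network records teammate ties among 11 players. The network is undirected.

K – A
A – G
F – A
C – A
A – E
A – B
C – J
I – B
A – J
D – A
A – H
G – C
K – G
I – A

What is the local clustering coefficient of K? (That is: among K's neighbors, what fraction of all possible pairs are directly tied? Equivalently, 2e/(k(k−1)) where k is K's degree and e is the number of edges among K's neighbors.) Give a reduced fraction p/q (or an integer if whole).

K's neighbors: A and G (k = 2).
Possible neighbor pairs: C(2,2) = 1. Edges among them: A–G → e = 1.
Clustering(K) = 1/1.

1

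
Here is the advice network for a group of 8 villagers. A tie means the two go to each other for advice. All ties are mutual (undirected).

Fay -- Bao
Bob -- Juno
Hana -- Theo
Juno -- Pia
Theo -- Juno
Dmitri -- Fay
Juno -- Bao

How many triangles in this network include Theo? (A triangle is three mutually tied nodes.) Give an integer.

0

Theo's neighbors are Hana and Juno, but none of them are tied to each other, so no triangle contains Theo.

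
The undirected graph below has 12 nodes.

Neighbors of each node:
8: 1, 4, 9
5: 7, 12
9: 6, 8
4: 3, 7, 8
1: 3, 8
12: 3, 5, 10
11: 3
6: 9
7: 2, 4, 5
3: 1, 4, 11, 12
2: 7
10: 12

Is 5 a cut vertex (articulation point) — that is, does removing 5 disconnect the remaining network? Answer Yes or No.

Even without 5, every remaining node can still reach every other (the residual graph is connected), so 5 is not a cut vertex.

No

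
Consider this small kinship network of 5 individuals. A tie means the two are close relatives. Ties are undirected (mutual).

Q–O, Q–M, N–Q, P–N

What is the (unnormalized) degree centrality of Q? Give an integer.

Q is directly tied to M, N, and O. That is 3 neighbors, so the degree of Q is 3.

3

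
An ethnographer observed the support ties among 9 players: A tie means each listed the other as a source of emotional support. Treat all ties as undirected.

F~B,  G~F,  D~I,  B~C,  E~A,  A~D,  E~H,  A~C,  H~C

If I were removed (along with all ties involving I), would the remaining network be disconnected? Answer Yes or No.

No

Even without I, every remaining node can still reach every other (the residual graph is connected), so I is not a cut vertex.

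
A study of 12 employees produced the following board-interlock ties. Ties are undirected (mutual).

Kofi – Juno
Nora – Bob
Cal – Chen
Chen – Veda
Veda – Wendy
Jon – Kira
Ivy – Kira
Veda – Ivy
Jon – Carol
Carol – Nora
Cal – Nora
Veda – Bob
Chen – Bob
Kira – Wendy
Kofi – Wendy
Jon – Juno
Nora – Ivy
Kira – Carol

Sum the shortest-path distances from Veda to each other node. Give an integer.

21

Distances from Veda: Bob:1, Cal:2, Carol:3, Chen:1, Ivy:1, Jon:3, Juno:3, Kira:2, Kofi:2, Nora:2, Wendy:1.
Sum = 1 + 2 + 3 + 1 + 1 + 3 + 3 + 2 + 2 + 2 + 1 = 21.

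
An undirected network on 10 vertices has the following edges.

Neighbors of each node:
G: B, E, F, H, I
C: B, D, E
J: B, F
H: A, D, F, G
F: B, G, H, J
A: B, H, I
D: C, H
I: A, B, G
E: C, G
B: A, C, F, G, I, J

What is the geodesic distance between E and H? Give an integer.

One shortest route is E – G – H, which uses 2 edges, and E and H are not directly tied, so nothing shorter exists. So d(E,H) = 2.

2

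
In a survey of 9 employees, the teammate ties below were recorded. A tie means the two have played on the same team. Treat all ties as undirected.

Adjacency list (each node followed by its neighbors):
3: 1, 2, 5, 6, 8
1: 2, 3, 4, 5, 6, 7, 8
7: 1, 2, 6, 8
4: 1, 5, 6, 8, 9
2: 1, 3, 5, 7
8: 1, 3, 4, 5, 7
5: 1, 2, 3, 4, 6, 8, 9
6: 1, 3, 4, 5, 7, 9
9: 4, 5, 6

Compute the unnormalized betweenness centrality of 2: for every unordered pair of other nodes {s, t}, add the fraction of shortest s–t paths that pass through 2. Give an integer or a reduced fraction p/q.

Pairs whose geodesics pass through 2 — 5–7: 1/4; 7–3: 1/4.
All other pairs contribute 0.
Summing the contributions gives betweenness(2) = 1/2.

1/2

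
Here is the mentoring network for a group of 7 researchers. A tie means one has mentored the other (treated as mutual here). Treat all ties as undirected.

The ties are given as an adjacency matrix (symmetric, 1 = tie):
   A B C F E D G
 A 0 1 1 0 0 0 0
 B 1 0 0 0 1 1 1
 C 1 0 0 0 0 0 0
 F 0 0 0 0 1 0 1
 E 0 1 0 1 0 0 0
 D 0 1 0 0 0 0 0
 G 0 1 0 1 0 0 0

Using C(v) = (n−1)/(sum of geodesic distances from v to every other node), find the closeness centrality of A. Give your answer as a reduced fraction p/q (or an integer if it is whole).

6/11

Distances from A: B:1, C:1, D:2, E:2, F:3, G:2. Sum = 11.
n = 7, so closeness = 6/11.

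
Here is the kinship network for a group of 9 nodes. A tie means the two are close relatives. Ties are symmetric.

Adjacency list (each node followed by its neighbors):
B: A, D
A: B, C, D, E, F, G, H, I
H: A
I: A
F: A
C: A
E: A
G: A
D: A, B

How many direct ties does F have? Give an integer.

F is directly tied to A. That is 1 neighbor, so the degree of F is 1.

1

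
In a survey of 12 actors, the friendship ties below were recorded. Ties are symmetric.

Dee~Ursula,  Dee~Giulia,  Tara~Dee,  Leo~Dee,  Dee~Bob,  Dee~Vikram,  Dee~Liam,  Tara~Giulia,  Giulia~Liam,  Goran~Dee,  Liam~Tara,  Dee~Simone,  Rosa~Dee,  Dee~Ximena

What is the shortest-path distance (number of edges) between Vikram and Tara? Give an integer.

2

One shortest route is Vikram – Dee – Tara, which uses 2 edges, and Vikram and Tara are not directly tied, so nothing shorter exists. So d(Vikram,Tara) = 2.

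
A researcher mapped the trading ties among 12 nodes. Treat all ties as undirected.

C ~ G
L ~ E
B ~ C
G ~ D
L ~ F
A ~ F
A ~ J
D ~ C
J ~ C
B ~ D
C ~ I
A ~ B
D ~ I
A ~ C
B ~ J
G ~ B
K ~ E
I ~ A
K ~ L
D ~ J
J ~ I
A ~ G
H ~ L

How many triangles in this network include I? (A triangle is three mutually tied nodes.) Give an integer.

I's neighbors: A, C, D, and J.
Neighbor pairs that are themselves tied: I–A–C; I–A–J; I–C–D; I–C–J; I–D–J. Each forms one triangle with I, for 5 in total.

5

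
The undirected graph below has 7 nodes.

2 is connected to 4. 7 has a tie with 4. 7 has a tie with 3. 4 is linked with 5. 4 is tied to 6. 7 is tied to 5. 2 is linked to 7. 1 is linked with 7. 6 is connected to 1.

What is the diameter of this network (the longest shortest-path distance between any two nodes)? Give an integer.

Eccentricity of each node (its greatest distance to any other): 1:2, 2:2, 3:3, 4:2, 5:2, 6:3, 7:2.
The maximum eccentricity is 3, realized for instance by the pair 6–3 via 6 – 1 – 7 – 3. So the diameter is 3.

3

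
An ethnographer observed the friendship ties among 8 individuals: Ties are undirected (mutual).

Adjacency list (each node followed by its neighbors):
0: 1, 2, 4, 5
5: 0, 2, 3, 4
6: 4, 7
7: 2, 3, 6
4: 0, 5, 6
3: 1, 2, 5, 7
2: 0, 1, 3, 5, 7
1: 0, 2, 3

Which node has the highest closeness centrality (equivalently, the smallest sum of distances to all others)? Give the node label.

2

Farness (sum of distances to all others) for each node — 0:10, 1:12, 2:9, 3:10, 4:11, 5:10, 6:13, 7:11.
The smallest farness is 9, for 2, so 2 has the highest closeness.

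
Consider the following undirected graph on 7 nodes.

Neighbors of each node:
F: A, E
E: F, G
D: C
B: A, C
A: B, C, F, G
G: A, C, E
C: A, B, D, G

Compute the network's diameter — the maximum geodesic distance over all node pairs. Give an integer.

3

Eccentricity of each node (its greatest distance to any other): A:2, B:3, C:2, D:3, E:3, F:3, G:2.
The maximum eccentricity is 3, realized for instance by the pair E–D via E – G – C – D. So the diameter is 3.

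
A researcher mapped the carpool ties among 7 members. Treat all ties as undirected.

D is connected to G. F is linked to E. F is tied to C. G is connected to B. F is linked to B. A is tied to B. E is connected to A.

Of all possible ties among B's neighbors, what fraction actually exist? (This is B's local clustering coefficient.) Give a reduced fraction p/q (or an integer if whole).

0

B's neighbors: A, F, and G (k = 3).
Possible neighbor pairs: C(3,2) = 3. Edges among them: none → e = 0.
Clustering(B) = 0/3 = 0.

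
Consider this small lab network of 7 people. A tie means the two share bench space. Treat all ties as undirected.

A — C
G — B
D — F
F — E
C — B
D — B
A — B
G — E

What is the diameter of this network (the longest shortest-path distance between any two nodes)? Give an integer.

3

Eccentricity of each node (its greatest distance to any other): A:3, B:2, C:3, D:2, E:3, F:3, G:2.
The maximum eccentricity is 3, realized for instance by the pair A–F via A – B – D – F. So the diameter is 3.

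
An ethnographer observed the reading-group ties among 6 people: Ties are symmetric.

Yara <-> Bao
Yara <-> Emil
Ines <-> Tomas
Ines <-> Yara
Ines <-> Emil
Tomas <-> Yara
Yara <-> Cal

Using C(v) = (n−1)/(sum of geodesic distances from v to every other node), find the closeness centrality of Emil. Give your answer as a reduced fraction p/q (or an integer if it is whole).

5/8

Distances from Emil: Bao:2, Cal:2, Ines:1, Tomas:2, Yara:1. Sum = 8.
n = 6, so closeness = 5/8.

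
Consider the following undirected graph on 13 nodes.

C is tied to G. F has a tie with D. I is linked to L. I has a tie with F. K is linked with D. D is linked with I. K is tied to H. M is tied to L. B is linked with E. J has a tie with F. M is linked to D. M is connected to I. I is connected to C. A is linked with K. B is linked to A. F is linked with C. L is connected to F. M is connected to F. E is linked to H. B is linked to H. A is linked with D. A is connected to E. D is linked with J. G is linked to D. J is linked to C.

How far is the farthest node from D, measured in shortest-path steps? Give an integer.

Distances from D: A:1, B:2, C:2, E:2, F:1, G:1, H:2, I:1, J:1, K:1, L:2, M:1.
The largest is 2 (to C, L, H, E, and B), so the eccentricity of D is 2.

2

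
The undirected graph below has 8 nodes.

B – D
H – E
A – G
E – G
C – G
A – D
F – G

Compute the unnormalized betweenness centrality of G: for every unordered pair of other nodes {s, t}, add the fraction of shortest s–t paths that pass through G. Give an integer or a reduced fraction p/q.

Pairs whose geodesics pass through G — B–H: 1; B–F: 1; B–E: 1; B–C: 1; H–F: 1; H–A: 1; H–D: 1; H–C: 1; F–E: 1; F–A: 1; F–D: 1; F–C: 1; E–A: 1; E–D: 1 … (+3 more pairs).
All other pairs contribute 0.
Summing the contributions gives betweenness(G) = 17.

17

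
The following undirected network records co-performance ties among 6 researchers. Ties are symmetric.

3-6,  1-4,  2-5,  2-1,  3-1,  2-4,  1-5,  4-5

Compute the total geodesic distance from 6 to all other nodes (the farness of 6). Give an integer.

12

Distances from 6: 1:2, 2:3, 3:1, 4:3, 5:3.
Sum = 2 + 3 + 1 + 3 + 3 = 12.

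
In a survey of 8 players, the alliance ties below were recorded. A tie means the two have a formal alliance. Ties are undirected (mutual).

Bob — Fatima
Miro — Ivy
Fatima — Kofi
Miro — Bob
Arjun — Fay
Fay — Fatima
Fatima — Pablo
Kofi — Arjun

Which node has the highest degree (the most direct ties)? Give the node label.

Fatima

Degrees — Arjun:2, Bob:2, Fatima:4, Fay:2, Ivy:1, Kofi:2, Miro:2, Pablo:1.
The maximum is 4, attained only by Fatima.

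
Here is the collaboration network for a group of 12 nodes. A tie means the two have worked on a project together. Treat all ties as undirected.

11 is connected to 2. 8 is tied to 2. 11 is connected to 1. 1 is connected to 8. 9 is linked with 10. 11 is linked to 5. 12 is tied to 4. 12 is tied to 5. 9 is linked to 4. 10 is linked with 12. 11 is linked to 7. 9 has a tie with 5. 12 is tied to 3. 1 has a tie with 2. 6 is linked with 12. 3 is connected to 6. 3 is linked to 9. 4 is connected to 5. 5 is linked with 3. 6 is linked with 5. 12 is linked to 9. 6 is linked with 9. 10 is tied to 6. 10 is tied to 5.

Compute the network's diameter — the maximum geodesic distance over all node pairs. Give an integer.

4

Eccentricity of each node (its greatest distance to any other): 1:3, 2:3, 3:4, 4:4, 5:3, 6:4, 7:3, 8:4, 9:4, 10:4, 11:2, 12:4.
The maximum eccentricity is 4, realized for instance by the pair 8–3 via 8 – 2 – 11 – 5 – 3. So the diameter is 4.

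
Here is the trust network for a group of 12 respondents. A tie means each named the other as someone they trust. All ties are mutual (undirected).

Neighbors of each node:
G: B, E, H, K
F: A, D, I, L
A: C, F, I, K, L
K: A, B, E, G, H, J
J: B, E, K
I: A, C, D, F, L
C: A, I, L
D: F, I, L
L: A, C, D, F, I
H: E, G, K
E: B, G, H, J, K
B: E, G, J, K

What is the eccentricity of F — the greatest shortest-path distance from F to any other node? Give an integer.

Distances from F: A:1, B:3, C:2, D:1, E:3, G:3, H:3, I:1, J:3, K:2, L:1.
The largest is 3 (to E, B, H, G, and J), so the eccentricity of F is 3.

3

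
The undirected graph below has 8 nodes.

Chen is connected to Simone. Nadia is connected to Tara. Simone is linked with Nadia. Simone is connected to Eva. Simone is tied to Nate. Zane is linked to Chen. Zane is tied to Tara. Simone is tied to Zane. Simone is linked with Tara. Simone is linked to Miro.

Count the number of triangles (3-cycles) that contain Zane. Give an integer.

Zane's neighbors: Chen, Simone, and Tara.
Neighbor pairs that are themselves tied: Zane–Chen–Simone; Zane–Simone–Tara. Each forms one triangle with Zane, for 2 in total.

2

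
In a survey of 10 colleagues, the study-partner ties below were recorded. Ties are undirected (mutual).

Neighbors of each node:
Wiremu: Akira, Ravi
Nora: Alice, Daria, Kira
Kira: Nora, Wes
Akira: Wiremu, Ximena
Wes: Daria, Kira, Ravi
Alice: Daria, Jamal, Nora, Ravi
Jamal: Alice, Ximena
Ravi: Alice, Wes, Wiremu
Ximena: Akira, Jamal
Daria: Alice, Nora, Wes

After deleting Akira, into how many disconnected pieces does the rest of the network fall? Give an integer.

Akira's neighbors (Wiremu and Ximena) remain reachable from one another through other ties, so the rest of the network stays in one piece.

1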